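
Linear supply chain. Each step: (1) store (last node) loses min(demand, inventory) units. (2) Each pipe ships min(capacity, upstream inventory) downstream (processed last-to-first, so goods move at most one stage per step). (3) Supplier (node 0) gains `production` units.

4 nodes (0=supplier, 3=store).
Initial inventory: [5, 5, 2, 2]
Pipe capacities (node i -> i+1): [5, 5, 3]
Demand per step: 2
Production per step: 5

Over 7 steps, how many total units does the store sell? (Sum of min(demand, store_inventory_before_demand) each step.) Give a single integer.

Answer: 14

Derivation:
Step 1: sold=2 (running total=2) -> [5 5 5 2]
Step 2: sold=2 (running total=4) -> [5 5 7 3]
Step 3: sold=2 (running total=6) -> [5 5 9 4]
Step 4: sold=2 (running total=8) -> [5 5 11 5]
Step 5: sold=2 (running total=10) -> [5 5 13 6]
Step 6: sold=2 (running total=12) -> [5 5 15 7]
Step 7: sold=2 (running total=14) -> [5 5 17 8]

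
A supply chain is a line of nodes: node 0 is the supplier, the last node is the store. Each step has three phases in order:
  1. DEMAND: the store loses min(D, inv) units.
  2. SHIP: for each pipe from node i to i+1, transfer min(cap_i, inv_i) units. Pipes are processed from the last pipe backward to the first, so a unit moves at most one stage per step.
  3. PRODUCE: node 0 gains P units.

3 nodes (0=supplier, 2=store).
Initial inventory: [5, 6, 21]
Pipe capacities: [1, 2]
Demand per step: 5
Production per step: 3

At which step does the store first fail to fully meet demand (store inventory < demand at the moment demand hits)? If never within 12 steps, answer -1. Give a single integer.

Step 1: demand=5,sold=5 ship[1->2]=2 ship[0->1]=1 prod=3 -> [7 5 18]
Step 2: demand=5,sold=5 ship[1->2]=2 ship[0->1]=1 prod=3 -> [9 4 15]
Step 3: demand=5,sold=5 ship[1->2]=2 ship[0->1]=1 prod=3 -> [11 3 12]
Step 4: demand=5,sold=5 ship[1->2]=2 ship[0->1]=1 prod=3 -> [13 2 9]
Step 5: demand=5,sold=5 ship[1->2]=2 ship[0->1]=1 prod=3 -> [15 1 6]
Step 6: demand=5,sold=5 ship[1->2]=1 ship[0->1]=1 prod=3 -> [17 1 2]
Step 7: demand=5,sold=2 ship[1->2]=1 ship[0->1]=1 prod=3 -> [19 1 1]
Step 8: demand=5,sold=1 ship[1->2]=1 ship[0->1]=1 prod=3 -> [21 1 1]
Step 9: demand=5,sold=1 ship[1->2]=1 ship[0->1]=1 prod=3 -> [23 1 1]
Step 10: demand=5,sold=1 ship[1->2]=1 ship[0->1]=1 prod=3 -> [25 1 1]
Step 11: demand=5,sold=1 ship[1->2]=1 ship[0->1]=1 prod=3 -> [27 1 1]
Step 12: demand=5,sold=1 ship[1->2]=1 ship[0->1]=1 prod=3 -> [29 1 1]
First stockout at step 7

7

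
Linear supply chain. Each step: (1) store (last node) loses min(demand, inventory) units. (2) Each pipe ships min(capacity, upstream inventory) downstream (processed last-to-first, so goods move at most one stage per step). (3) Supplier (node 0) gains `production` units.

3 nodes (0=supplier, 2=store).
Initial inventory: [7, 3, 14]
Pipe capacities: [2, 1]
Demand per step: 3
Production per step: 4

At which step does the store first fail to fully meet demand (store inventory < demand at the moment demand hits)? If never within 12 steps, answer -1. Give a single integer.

Step 1: demand=3,sold=3 ship[1->2]=1 ship[0->1]=2 prod=4 -> [9 4 12]
Step 2: demand=3,sold=3 ship[1->2]=1 ship[0->1]=2 prod=4 -> [11 5 10]
Step 3: demand=3,sold=3 ship[1->2]=1 ship[0->1]=2 prod=4 -> [13 6 8]
Step 4: demand=3,sold=3 ship[1->2]=1 ship[0->1]=2 prod=4 -> [15 7 6]
Step 5: demand=3,sold=3 ship[1->2]=1 ship[0->1]=2 prod=4 -> [17 8 4]
Step 6: demand=3,sold=3 ship[1->2]=1 ship[0->1]=2 prod=4 -> [19 9 2]
Step 7: demand=3,sold=2 ship[1->2]=1 ship[0->1]=2 prod=4 -> [21 10 1]
Step 8: demand=3,sold=1 ship[1->2]=1 ship[0->1]=2 prod=4 -> [23 11 1]
Step 9: demand=3,sold=1 ship[1->2]=1 ship[0->1]=2 prod=4 -> [25 12 1]
Step 10: demand=3,sold=1 ship[1->2]=1 ship[0->1]=2 prod=4 -> [27 13 1]
Step 11: demand=3,sold=1 ship[1->2]=1 ship[0->1]=2 prod=4 -> [29 14 1]
Step 12: demand=3,sold=1 ship[1->2]=1 ship[0->1]=2 prod=4 -> [31 15 1]
First stockout at step 7

7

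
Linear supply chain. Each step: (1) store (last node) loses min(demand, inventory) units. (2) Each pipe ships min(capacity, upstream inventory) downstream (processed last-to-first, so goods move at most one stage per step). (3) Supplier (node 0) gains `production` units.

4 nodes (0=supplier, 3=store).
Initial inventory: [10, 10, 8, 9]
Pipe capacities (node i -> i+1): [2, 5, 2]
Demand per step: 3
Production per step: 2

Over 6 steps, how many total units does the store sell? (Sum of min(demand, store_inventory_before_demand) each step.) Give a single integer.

Answer: 18

Derivation:
Step 1: sold=3 (running total=3) -> [10 7 11 8]
Step 2: sold=3 (running total=6) -> [10 4 14 7]
Step 3: sold=3 (running total=9) -> [10 2 16 6]
Step 4: sold=3 (running total=12) -> [10 2 16 5]
Step 5: sold=3 (running total=15) -> [10 2 16 4]
Step 6: sold=3 (running total=18) -> [10 2 16 3]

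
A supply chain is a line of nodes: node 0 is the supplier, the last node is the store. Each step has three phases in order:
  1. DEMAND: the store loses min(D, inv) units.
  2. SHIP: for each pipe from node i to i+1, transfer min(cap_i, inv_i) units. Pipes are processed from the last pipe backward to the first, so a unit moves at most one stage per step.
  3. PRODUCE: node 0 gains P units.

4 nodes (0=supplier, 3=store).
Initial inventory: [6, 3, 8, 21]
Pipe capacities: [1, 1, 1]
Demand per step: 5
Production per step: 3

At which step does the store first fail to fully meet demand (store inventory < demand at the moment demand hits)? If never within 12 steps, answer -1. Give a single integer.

Step 1: demand=5,sold=5 ship[2->3]=1 ship[1->2]=1 ship[0->1]=1 prod=3 -> [8 3 8 17]
Step 2: demand=5,sold=5 ship[2->3]=1 ship[1->2]=1 ship[0->1]=1 prod=3 -> [10 3 8 13]
Step 3: demand=5,sold=5 ship[2->3]=1 ship[1->2]=1 ship[0->1]=1 prod=3 -> [12 3 8 9]
Step 4: demand=5,sold=5 ship[2->3]=1 ship[1->2]=1 ship[0->1]=1 prod=3 -> [14 3 8 5]
Step 5: demand=5,sold=5 ship[2->3]=1 ship[1->2]=1 ship[0->1]=1 prod=3 -> [16 3 8 1]
Step 6: demand=5,sold=1 ship[2->3]=1 ship[1->2]=1 ship[0->1]=1 prod=3 -> [18 3 8 1]
Step 7: demand=5,sold=1 ship[2->3]=1 ship[1->2]=1 ship[0->1]=1 prod=3 -> [20 3 8 1]
Step 8: demand=5,sold=1 ship[2->3]=1 ship[1->2]=1 ship[0->1]=1 prod=3 -> [22 3 8 1]
Step 9: demand=5,sold=1 ship[2->3]=1 ship[1->2]=1 ship[0->1]=1 prod=3 -> [24 3 8 1]
Step 10: demand=5,sold=1 ship[2->3]=1 ship[1->2]=1 ship[0->1]=1 prod=3 -> [26 3 8 1]
Step 11: demand=5,sold=1 ship[2->3]=1 ship[1->2]=1 ship[0->1]=1 prod=3 -> [28 3 8 1]
Step 12: demand=5,sold=1 ship[2->3]=1 ship[1->2]=1 ship[0->1]=1 prod=3 -> [30 3 8 1]
First stockout at step 6

6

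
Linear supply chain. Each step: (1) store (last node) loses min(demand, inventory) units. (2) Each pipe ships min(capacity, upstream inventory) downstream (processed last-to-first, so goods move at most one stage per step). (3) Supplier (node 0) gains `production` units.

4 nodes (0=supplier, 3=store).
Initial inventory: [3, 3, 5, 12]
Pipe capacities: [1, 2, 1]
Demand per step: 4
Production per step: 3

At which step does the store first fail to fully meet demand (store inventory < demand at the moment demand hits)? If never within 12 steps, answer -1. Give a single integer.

Step 1: demand=4,sold=4 ship[2->3]=1 ship[1->2]=2 ship[0->1]=1 prod=3 -> [5 2 6 9]
Step 2: demand=4,sold=4 ship[2->3]=1 ship[1->2]=2 ship[0->1]=1 prod=3 -> [7 1 7 6]
Step 3: demand=4,sold=4 ship[2->3]=1 ship[1->2]=1 ship[0->1]=1 prod=3 -> [9 1 7 3]
Step 4: demand=4,sold=3 ship[2->3]=1 ship[1->2]=1 ship[0->1]=1 prod=3 -> [11 1 7 1]
Step 5: demand=4,sold=1 ship[2->3]=1 ship[1->2]=1 ship[0->1]=1 prod=3 -> [13 1 7 1]
Step 6: demand=4,sold=1 ship[2->3]=1 ship[1->2]=1 ship[0->1]=1 prod=3 -> [15 1 7 1]
Step 7: demand=4,sold=1 ship[2->3]=1 ship[1->2]=1 ship[0->1]=1 prod=3 -> [17 1 7 1]
Step 8: demand=4,sold=1 ship[2->3]=1 ship[1->2]=1 ship[0->1]=1 prod=3 -> [19 1 7 1]
Step 9: demand=4,sold=1 ship[2->3]=1 ship[1->2]=1 ship[0->1]=1 prod=3 -> [21 1 7 1]
Step 10: demand=4,sold=1 ship[2->3]=1 ship[1->2]=1 ship[0->1]=1 prod=3 -> [23 1 7 1]
Step 11: demand=4,sold=1 ship[2->3]=1 ship[1->2]=1 ship[0->1]=1 prod=3 -> [25 1 7 1]
Step 12: demand=4,sold=1 ship[2->3]=1 ship[1->2]=1 ship[0->1]=1 prod=3 -> [27 1 7 1]
First stockout at step 4

4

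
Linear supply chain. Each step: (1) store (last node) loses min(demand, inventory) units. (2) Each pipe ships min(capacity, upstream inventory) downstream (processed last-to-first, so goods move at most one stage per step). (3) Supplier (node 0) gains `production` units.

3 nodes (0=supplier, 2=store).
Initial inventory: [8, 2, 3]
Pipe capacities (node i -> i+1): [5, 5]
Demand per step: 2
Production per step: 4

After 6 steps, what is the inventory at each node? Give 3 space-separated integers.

Step 1: demand=2,sold=2 ship[1->2]=2 ship[0->1]=5 prod=4 -> inv=[7 5 3]
Step 2: demand=2,sold=2 ship[1->2]=5 ship[0->1]=5 prod=4 -> inv=[6 5 6]
Step 3: demand=2,sold=2 ship[1->2]=5 ship[0->1]=5 prod=4 -> inv=[5 5 9]
Step 4: demand=2,sold=2 ship[1->2]=5 ship[0->1]=5 prod=4 -> inv=[4 5 12]
Step 5: demand=2,sold=2 ship[1->2]=5 ship[0->1]=4 prod=4 -> inv=[4 4 15]
Step 6: demand=2,sold=2 ship[1->2]=4 ship[0->1]=4 prod=4 -> inv=[4 4 17]

4 4 17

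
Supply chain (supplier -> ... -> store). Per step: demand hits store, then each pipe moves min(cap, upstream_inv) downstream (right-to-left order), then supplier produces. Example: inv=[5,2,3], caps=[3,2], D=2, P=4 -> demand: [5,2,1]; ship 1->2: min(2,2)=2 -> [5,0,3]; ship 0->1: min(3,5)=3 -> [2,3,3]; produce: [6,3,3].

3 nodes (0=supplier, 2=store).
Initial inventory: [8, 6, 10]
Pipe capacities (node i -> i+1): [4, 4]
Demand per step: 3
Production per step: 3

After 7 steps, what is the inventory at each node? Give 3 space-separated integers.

Step 1: demand=3,sold=3 ship[1->2]=4 ship[0->1]=4 prod=3 -> inv=[7 6 11]
Step 2: demand=3,sold=3 ship[1->2]=4 ship[0->1]=4 prod=3 -> inv=[6 6 12]
Step 3: demand=3,sold=3 ship[1->2]=4 ship[0->1]=4 prod=3 -> inv=[5 6 13]
Step 4: demand=3,sold=3 ship[1->2]=4 ship[0->1]=4 prod=3 -> inv=[4 6 14]
Step 5: demand=3,sold=3 ship[1->2]=4 ship[0->1]=4 prod=3 -> inv=[3 6 15]
Step 6: demand=3,sold=3 ship[1->2]=4 ship[0->1]=3 prod=3 -> inv=[3 5 16]
Step 7: demand=3,sold=3 ship[1->2]=4 ship[0->1]=3 prod=3 -> inv=[3 4 17]

3 4 17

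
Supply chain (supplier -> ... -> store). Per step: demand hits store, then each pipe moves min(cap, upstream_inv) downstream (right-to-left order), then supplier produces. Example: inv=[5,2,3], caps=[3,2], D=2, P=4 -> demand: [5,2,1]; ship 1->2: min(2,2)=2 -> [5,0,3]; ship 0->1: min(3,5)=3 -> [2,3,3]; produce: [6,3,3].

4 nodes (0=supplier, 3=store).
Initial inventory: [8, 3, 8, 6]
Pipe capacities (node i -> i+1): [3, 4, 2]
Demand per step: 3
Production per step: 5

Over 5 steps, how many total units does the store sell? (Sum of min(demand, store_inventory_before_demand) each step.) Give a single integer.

Answer: 14

Derivation:
Step 1: sold=3 (running total=3) -> [10 3 9 5]
Step 2: sold=3 (running total=6) -> [12 3 10 4]
Step 3: sold=3 (running total=9) -> [14 3 11 3]
Step 4: sold=3 (running total=12) -> [16 3 12 2]
Step 5: sold=2 (running total=14) -> [18 3 13 2]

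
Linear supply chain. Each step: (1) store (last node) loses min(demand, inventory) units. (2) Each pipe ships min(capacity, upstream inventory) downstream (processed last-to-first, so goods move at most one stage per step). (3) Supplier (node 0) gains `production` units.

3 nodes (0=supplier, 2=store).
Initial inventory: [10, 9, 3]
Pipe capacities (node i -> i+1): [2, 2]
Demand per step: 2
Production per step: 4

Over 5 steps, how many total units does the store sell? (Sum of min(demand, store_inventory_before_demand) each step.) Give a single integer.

Answer: 10

Derivation:
Step 1: sold=2 (running total=2) -> [12 9 3]
Step 2: sold=2 (running total=4) -> [14 9 3]
Step 3: sold=2 (running total=6) -> [16 9 3]
Step 4: sold=2 (running total=8) -> [18 9 3]
Step 5: sold=2 (running total=10) -> [20 9 3]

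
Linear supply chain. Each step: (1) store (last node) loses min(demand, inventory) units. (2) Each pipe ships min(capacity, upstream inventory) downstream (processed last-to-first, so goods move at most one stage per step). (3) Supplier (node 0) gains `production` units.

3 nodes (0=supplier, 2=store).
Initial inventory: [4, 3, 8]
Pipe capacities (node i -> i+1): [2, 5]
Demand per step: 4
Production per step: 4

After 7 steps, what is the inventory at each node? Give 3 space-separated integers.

Step 1: demand=4,sold=4 ship[1->2]=3 ship[0->1]=2 prod=4 -> inv=[6 2 7]
Step 2: demand=4,sold=4 ship[1->2]=2 ship[0->1]=2 prod=4 -> inv=[8 2 5]
Step 3: demand=4,sold=4 ship[1->2]=2 ship[0->1]=2 prod=4 -> inv=[10 2 3]
Step 4: demand=4,sold=3 ship[1->2]=2 ship[0->1]=2 prod=4 -> inv=[12 2 2]
Step 5: demand=4,sold=2 ship[1->2]=2 ship[0->1]=2 prod=4 -> inv=[14 2 2]
Step 6: demand=4,sold=2 ship[1->2]=2 ship[0->1]=2 prod=4 -> inv=[16 2 2]
Step 7: demand=4,sold=2 ship[1->2]=2 ship[0->1]=2 prod=4 -> inv=[18 2 2]

18 2 2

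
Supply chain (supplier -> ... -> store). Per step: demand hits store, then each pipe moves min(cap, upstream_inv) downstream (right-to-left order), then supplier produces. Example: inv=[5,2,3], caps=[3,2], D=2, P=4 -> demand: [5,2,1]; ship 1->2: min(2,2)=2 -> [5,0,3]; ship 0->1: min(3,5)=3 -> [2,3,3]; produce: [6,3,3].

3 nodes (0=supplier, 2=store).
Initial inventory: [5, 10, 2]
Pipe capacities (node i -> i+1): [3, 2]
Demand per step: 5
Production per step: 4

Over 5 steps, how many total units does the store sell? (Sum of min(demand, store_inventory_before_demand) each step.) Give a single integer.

Step 1: sold=2 (running total=2) -> [6 11 2]
Step 2: sold=2 (running total=4) -> [7 12 2]
Step 3: sold=2 (running total=6) -> [8 13 2]
Step 4: sold=2 (running total=8) -> [9 14 2]
Step 5: sold=2 (running total=10) -> [10 15 2]

Answer: 10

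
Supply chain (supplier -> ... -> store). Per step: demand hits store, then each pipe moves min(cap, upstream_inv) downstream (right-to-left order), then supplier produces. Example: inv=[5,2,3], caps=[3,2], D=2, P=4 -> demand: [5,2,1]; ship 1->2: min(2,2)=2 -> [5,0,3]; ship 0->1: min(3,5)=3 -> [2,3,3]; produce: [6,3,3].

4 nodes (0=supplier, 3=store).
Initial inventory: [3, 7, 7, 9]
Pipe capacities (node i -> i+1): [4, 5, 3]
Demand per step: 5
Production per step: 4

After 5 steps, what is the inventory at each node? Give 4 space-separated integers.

Step 1: demand=5,sold=5 ship[2->3]=3 ship[1->2]=5 ship[0->1]=3 prod=4 -> inv=[4 5 9 7]
Step 2: demand=5,sold=5 ship[2->3]=3 ship[1->2]=5 ship[0->1]=4 prod=4 -> inv=[4 4 11 5]
Step 3: demand=5,sold=5 ship[2->3]=3 ship[1->2]=4 ship[0->1]=4 prod=4 -> inv=[4 4 12 3]
Step 4: demand=5,sold=3 ship[2->3]=3 ship[1->2]=4 ship[0->1]=4 prod=4 -> inv=[4 4 13 3]
Step 5: demand=5,sold=3 ship[2->3]=3 ship[1->2]=4 ship[0->1]=4 prod=4 -> inv=[4 4 14 3]

4 4 14 3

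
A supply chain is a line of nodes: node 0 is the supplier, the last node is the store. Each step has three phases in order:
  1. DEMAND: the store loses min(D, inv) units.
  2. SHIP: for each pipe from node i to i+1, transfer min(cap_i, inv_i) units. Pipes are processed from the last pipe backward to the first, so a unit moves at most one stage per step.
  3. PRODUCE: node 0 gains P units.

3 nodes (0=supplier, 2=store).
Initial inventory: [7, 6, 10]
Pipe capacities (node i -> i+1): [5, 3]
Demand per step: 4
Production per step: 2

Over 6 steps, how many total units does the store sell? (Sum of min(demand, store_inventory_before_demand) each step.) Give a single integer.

Answer: 24

Derivation:
Step 1: sold=4 (running total=4) -> [4 8 9]
Step 2: sold=4 (running total=8) -> [2 9 8]
Step 3: sold=4 (running total=12) -> [2 8 7]
Step 4: sold=4 (running total=16) -> [2 7 6]
Step 5: sold=4 (running total=20) -> [2 6 5]
Step 6: sold=4 (running total=24) -> [2 5 4]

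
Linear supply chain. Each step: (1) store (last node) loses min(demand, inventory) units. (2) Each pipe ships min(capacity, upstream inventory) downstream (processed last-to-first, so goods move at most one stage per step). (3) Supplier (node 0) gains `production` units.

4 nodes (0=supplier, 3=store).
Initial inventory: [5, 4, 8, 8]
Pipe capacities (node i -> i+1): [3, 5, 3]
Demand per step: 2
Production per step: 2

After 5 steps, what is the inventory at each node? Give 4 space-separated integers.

Step 1: demand=2,sold=2 ship[2->3]=3 ship[1->2]=4 ship[0->1]=3 prod=2 -> inv=[4 3 9 9]
Step 2: demand=2,sold=2 ship[2->3]=3 ship[1->2]=3 ship[0->1]=3 prod=2 -> inv=[3 3 9 10]
Step 3: demand=2,sold=2 ship[2->3]=3 ship[1->2]=3 ship[0->1]=3 prod=2 -> inv=[2 3 9 11]
Step 4: demand=2,sold=2 ship[2->3]=3 ship[1->2]=3 ship[0->1]=2 prod=2 -> inv=[2 2 9 12]
Step 5: demand=2,sold=2 ship[2->3]=3 ship[1->2]=2 ship[0->1]=2 prod=2 -> inv=[2 2 8 13]

2 2 8 13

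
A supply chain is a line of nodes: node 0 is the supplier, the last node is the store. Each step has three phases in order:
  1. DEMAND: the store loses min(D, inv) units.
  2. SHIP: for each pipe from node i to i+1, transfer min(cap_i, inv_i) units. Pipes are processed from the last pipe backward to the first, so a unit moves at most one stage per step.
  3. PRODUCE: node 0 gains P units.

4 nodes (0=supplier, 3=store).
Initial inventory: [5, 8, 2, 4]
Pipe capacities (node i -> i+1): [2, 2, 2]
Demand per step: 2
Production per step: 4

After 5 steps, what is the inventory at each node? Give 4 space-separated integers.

Step 1: demand=2,sold=2 ship[2->3]=2 ship[1->2]=2 ship[0->1]=2 prod=4 -> inv=[7 8 2 4]
Step 2: demand=2,sold=2 ship[2->3]=2 ship[1->2]=2 ship[0->1]=2 prod=4 -> inv=[9 8 2 4]
Step 3: demand=2,sold=2 ship[2->3]=2 ship[1->2]=2 ship[0->1]=2 prod=4 -> inv=[11 8 2 4]
Step 4: demand=2,sold=2 ship[2->3]=2 ship[1->2]=2 ship[0->1]=2 prod=4 -> inv=[13 8 2 4]
Step 5: demand=2,sold=2 ship[2->3]=2 ship[1->2]=2 ship[0->1]=2 prod=4 -> inv=[15 8 2 4]

15 8 2 4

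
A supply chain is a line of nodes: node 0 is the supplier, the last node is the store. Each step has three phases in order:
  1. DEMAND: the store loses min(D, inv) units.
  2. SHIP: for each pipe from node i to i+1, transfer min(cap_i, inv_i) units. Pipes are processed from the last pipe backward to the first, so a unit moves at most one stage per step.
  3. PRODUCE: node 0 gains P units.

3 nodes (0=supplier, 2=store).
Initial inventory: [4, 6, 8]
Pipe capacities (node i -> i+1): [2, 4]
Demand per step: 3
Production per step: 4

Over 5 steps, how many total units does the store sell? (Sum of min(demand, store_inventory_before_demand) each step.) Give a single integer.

Step 1: sold=3 (running total=3) -> [6 4 9]
Step 2: sold=3 (running total=6) -> [8 2 10]
Step 3: sold=3 (running total=9) -> [10 2 9]
Step 4: sold=3 (running total=12) -> [12 2 8]
Step 5: sold=3 (running total=15) -> [14 2 7]

Answer: 15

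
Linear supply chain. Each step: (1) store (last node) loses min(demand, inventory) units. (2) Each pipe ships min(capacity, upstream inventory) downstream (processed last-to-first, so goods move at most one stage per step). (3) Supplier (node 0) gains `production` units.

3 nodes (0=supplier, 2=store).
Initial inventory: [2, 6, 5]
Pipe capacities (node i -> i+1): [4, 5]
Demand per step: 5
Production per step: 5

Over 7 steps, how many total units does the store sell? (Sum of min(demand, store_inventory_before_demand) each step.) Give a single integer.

Answer: 29

Derivation:
Step 1: sold=5 (running total=5) -> [5 3 5]
Step 2: sold=5 (running total=10) -> [6 4 3]
Step 3: sold=3 (running total=13) -> [7 4 4]
Step 4: sold=4 (running total=17) -> [8 4 4]
Step 5: sold=4 (running total=21) -> [9 4 4]
Step 6: sold=4 (running total=25) -> [10 4 4]
Step 7: sold=4 (running total=29) -> [11 4 4]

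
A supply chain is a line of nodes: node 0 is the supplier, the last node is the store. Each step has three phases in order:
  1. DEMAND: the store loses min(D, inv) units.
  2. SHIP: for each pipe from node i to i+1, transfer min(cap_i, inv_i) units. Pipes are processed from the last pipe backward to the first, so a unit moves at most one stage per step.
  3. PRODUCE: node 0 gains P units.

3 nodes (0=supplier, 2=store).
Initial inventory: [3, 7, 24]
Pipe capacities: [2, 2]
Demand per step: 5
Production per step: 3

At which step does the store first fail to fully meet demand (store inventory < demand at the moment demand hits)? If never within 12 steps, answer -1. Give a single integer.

Step 1: demand=5,sold=5 ship[1->2]=2 ship[0->1]=2 prod=3 -> [4 7 21]
Step 2: demand=5,sold=5 ship[1->2]=2 ship[0->1]=2 prod=3 -> [5 7 18]
Step 3: demand=5,sold=5 ship[1->2]=2 ship[0->1]=2 prod=3 -> [6 7 15]
Step 4: demand=5,sold=5 ship[1->2]=2 ship[0->1]=2 prod=3 -> [7 7 12]
Step 5: demand=5,sold=5 ship[1->2]=2 ship[0->1]=2 prod=3 -> [8 7 9]
Step 6: demand=5,sold=5 ship[1->2]=2 ship[0->1]=2 prod=3 -> [9 7 6]
Step 7: demand=5,sold=5 ship[1->2]=2 ship[0->1]=2 prod=3 -> [10 7 3]
Step 8: demand=5,sold=3 ship[1->2]=2 ship[0->1]=2 prod=3 -> [11 7 2]
Step 9: demand=5,sold=2 ship[1->2]=2 ship[0->1]=2 prod=3 -> [12 7 2]
Step 10: demand=5,sold=2 ship[1->2]=2 ship[0->1]=2 prod=3 -> [13 7 2]
Step 11: demand=5,sold=2 ship[1->2]=2 ship[0->1]=2 prod=3 -> [14 7 2]
Step 12: demand=5,sold=2 ship[1->2]=2 ship[0->1]=2 prod=3 -> [15 7 2]
First stockout at step 8

8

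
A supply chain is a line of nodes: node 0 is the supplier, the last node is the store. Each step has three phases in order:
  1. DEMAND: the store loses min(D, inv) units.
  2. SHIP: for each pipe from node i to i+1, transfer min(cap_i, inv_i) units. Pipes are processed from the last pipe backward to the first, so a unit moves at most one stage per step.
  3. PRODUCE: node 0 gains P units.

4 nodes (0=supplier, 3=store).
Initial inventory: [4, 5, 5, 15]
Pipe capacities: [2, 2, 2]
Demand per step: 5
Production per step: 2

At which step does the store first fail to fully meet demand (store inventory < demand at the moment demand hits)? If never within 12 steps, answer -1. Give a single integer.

Step 1: demand=5,sold=5 ship[2->3]=2 ship[1->2]=2 ship[0->1]=2 prod=2 -> [4 5 5 12]
Step 2: demand=5,sold=5 ship[2->3]=2 ship[1->2]=2 ship[0->1]=2 prod=2 -> [4 5 5 9]
Step 3: demand=5,sold=5 ship[2->3]=2 ship[1->2]=2 ship[0->1]=2 prod=2 -> [4 5 5 6]
Step 4: demand=5,sold=5 ship[2->3]=2 ship[1->2]=2 ship[0->1]=2 prod=2 -> [4 5 5 3]
Step 5: demand=5,sold=3 ship[2->3]=2 ship[1->2]=2 ship[0->1]=2 prod=2 -> [4 5 5 2]
Step 6: demand=5,sold=2 ship[2->3]=2 ship[1->2]=2 ship[0->1]=2 prod=2 -> [4 5 5 2]
Step 7: demand=5,sold=2 ship[2->3]=2 ship[1->2]=2 ship[0->1]=2 prod=2 -> [4 5 5 2]
Step 8: demand=5,sold=2 ship[2->3]=2 ship[1->2]=2 ship[0->1]=2 prod=2 -> [4 5 5 2]
Step 9: demand=5,sold=2 ship[2->3]=2 ship[1->2]=2 ship[0->1]=2 prod=2 -> [4 5 5 2]
Step 10: demand=5,sold=2 ship[2->3]=2 ship[1->2]=2 ship[0->1]=2 prod=2 -> [4 5 5 2]
Step 11: demand=5,sold=2 ship[2->3]=2 ship[1->2]=2 ship[0->1]=2 prod=2 -> [4 5 5 2]
Step 12: demand=5,sold=2 ship[2->3]=2 ship[1->2]=2 ship[0->1]=2 prod=2 -> [4 5 5 2]
First stockout at step 5

5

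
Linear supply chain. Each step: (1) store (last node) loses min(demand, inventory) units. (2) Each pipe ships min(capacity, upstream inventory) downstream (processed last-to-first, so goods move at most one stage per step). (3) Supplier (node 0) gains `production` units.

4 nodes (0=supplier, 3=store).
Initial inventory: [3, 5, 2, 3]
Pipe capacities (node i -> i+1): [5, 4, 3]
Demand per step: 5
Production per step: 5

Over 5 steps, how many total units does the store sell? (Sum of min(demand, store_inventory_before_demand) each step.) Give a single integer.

Step 1: sold=3 (running total=3) -> [5 4 4 2]
Step 2: sold=2 (running total=5) -> [5 5 5 3]
Step 3: sold=3 (running total=8) -> [5 6 6 3]
Step 4: sold=3 (running total=11) -> [5 7 7 3]
Step 5: sold=3 (running total=14) -> [5 8 8 3]

Answer: 14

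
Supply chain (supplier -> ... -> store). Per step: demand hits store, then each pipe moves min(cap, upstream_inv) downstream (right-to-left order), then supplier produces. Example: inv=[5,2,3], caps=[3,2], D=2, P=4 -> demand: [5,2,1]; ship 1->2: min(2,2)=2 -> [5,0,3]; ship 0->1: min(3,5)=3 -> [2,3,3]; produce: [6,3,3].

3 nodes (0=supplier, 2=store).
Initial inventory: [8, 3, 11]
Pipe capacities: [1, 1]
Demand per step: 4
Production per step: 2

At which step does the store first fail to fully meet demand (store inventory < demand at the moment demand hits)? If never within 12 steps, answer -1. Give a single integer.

Step 1: demand=4,sold=4 ship[1->2]=1 ship[0->1]=1 prod=2 -> [9 3 8]
Step 2: demand=4,sold=4 ship[1->2]=1 ship[0->1]=1 prod=2 -> [10 3 5]
Step 3: demand=4,sold=4 ship[1->2]=1 ship[0->1]=1 prod=2 -> [11 3 2]
Step 4: demand=4,sold=2 ship[1->2]=1 ship[0->1]=1 prod=2 -> [12 3 1]
Step 5: demand=4,sold=1 ship[1->2]=1 ship[0->1]=1 prod=2 -> [13 3 1]
Step 6: demand=4,sold=1 ship[1->2]=1 ship[0->1]=1 prod=2 -> [14 3 1]
Step 7: demand=4,sold=1 ship[1->2]=1 ship[0->1]=1 prod=2 -> [15 3 1]
Step 8: demand=4,sold=1 ship[1->2]=1 ship[0->1]=1 prod=2 -> [16 3 1]
Step 9: demand=4,sold=1 ship[1->2]=1 ship[0->1]=1 prod=2 -> [17 3 1]
Step 10: demand=4,sold=1 ship[1->2]=1 ship[0->1]=1 prod=2 -> [18 3 1]
Step 11: demand=4,sold=1 ship[1->2]=1 ship[0->1]=1 prod=2 -> [19 3 1]
Step 12: demand=4,sold=1 ship[1->2]=1 ship[0->1]=1 prod=2 -> [20 3 1]
First stockout at step 4

4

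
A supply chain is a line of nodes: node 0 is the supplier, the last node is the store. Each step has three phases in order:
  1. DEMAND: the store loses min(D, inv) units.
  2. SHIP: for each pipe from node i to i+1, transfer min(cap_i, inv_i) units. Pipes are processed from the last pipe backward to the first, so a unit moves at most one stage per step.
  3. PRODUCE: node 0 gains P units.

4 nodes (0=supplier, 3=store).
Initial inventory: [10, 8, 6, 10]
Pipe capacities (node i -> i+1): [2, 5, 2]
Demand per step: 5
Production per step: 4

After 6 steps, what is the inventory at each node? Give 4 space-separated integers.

Step 1: demand=5,sold=5 ship[2->3]=2 ship[1->2]=5 ship[0->1]=2 prod=4 -> inv=[12 5 9 7]
Step 2: demand=5,sold=5 ship[2->3]=2 ship[1->2]=5 ship[0->1]=2 prod=4 -> inv=[14 2 12 4]
Step 3: demand=5,sold=4 ship[2->3]=2 ship[1->2]=2 ship[0->1]=2 prod=4 -> inv=[16 2 12 2]
Step 4: demand=5,sold=2 ship[2->3]=2 ship[1->2]=2 ship[0->1]=2 prod=4 -> inv=[18 2 12 2]
Step 5: demand=5,sold=2 ship[2->3]=2 ship[1->2]=2 ship[0->1]=2 prod=4 -> inv=[20 2 12 2]
Step 6: demand=5,sold=2 ship[2->3]=2 ship[1->2]=2 ship[0->1]=2 prod=4 -> inv=[22 2 12 2]

22 2 12 2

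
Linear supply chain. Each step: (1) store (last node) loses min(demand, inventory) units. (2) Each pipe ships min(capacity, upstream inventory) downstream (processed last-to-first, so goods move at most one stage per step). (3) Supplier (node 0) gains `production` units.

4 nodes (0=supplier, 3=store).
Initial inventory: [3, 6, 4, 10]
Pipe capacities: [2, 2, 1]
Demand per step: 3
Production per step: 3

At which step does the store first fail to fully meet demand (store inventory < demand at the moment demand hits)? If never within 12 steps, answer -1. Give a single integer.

Step 1: demand=3,sold=3 ship[2->3]=1 ship[1->2]=2 ship[0->1]=2 prod=3 -> [4 6 5 8]
Step 2: demand=3,sold=3 ship[2->3]=1 ship[1->2]=2 ship[0->1]=2 prod=3 -> [5 6 6 6]
Step 3: demand=3,sold=3 ship[2->3]=1 ship[1->2]=2 ship[0->1]=2 prod=3 -> [6 6 7 4]
Step 4: demand=3,sold=3 ship[2->3]=1 ship[1->2]=2 ship[0->1]=2 prod=3 -> [7 6 8 2]
Step 5: demand=3,sold=2 ship[2->3]=1 ship[1->2]=2 ship[0->1]=2 prod=3 -> [8 6 9 1]
Step 6: demand=3,sold=1 ship[2->3]=1 ship[1->2]=2 ship[0->1]=2 prod=3 -> [9 6 10 1]
Step 7: demand=3,sold=1 ship[2->3]=1 ship[1->2]=2 ship[0->1]=2 prod=3 -> [10 6 11 1]
Step 8: demand=3,sold=1 ship[2->3]=1 ship[1->2]=2 ship[0->1]=2 prod=3 -> [11 6 12 1]
Step 9: demand=3,sold=1 ship[2->3]=1 ship[1->2]=2 ship[0->1]=2 prod=3 -> [12 6 13 1]
Step 10: demand=3,sold=1 ship[2->3]=1 ship[1->2]=2 ship[0->1]=2 prod=3 -> [13 6 14 1]
Step 11: demand=3,sold=1 ship[2->3]=1 ship[1->2]=2 ship[0->1]=2 prod=3 -> [14 6 15 1]
Step 12: demand=3,sold=1 ship[2->3]=1 ship[1->2]=2 ship[0->1]=2 prod=3 -> [15 6 16 1]
First stockout at step 5

5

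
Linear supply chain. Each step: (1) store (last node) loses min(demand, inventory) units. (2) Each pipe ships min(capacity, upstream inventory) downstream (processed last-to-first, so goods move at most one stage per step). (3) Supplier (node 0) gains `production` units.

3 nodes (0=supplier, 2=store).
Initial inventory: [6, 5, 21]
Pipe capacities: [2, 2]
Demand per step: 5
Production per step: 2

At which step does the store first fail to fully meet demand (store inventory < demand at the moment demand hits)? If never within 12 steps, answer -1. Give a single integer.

Step 1: demand=5,sold=5 ship[1->2]=2 ship[0->1]=2 prod=2 -> [6 5 18]
Step 2: demand=5,sold=5 ship[1->2]=2 ship[0->1]=2 prod=2 -> [6 5 15]
Step 3: demand=5,sold=5 ship[1->2]=2 ship[0->1]=2 prod=2 -> [6 5 12]
Step 4: demand=5,sold=5 ship[1->2]=2 ship[0->1]=2 prod=2 -> [6 5 9]
Step 5: demand=5,sold=5 ship[1->2]=2 ship[0->1]=2 prod=2 -> [6 5 6]
Step 6: demand=5,sold=5 ship[1->2]=2 ship[0->1]=2 prod=2 -> [6 5 3]
Step 7: demand=5,sold=3 ship[1->2]=2 ship[0->1]=2 prod=2 -> [6 5 2]
Step 8: demand=5,sold=2 ship[1->2]=2 ship[0->1]=2 prod=2 -> [6 5 2]
Step 9: demand=5,sold=2 ship[1->2]=2 ship[0->1]=2 prod=2 -> [6 5 2]
Step 10: demand=5,sold=2 ship[1->2]=2 ship[0->1]=2 prod=2 -> [6 5 2]
Step 11: demand=5,sold=2 ship[1->2]=2 ship[0->1]=2 prod=2 -> [6 5 2]
Step 12: demand=5,sold=2 ship[1->2]=2 ship[0->1]=2 prod=2 -> [6 5 2]
First stockout at step 7

7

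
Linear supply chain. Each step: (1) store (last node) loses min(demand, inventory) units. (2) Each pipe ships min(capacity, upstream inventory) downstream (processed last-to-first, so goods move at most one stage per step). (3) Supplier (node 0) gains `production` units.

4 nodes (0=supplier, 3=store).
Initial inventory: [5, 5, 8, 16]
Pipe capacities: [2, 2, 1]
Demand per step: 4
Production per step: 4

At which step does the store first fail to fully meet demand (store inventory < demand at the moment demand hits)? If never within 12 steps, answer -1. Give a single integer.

Step 1: demand=4,sold=4 ship[2->3]=1 ship[1->2]=2 ship[0->1]=2 prod=4 -> [7 5 9 13]
Step 2: demand=4,sold=4 ship[2->3]=1 ship[1->2]=2 ship[0->1]=2 prod=4 -> [9 5 10 10]
Step 3: demand=4,sold=4 ship[2->3]=1 ship[1->2]=2 ship[0->1]=2 prod=4 -> [11 5 11 7]
Step 4: demand=4,sold=4 ship[2->3]=1 ship[1->2]=2 ship[0->1]=2 prod=4 -> [13 5 12 4]
Step 5: demand=4,sold=4 ship[2->3]=1 ship[1->2]=2 ship[0->1]=2 prod=4 -> [15 5 13 1]
Step 6: demand=4,sold=1 ship[2->3]=1 ship[1->2]=2 ship[0->1]=2 prod=4 -> [17 5 14 1]
Step 7: demand=4,sold=1 ship[2->3]=1 ship[1->2]=2 ship[0->1]=2 prod=4 -> [19 5 15 1]
Step 8: demand=4,sold=1 ship[2->3]=1 ship[1->2]=2 ship[0->1]=2 prod=4 -> [21 5 16 1]
Step 9: demand=4,sold=1 ship[2->3]=1 ship[1->2]=2 ship[0->1]=2 prod=4 -> [23 5 17 1]
Step 10: demand=4,sold=1 ship[2->3]=1 ship[1->2]=2 ship[0->1]=2 prod=4 -> [25 5 18 1]
Step 11: demand=4,sold=1 ship[2->3]=1 ship[1->2]=2 ship[0->1]=2 prod=4 -> [27 5 19 1]
Step 12: demand=4,sold=1 ship[2->3]=1 ship[1->2]=2 ship[0->1]=2 prod=4 -> [29 5 20 1]
First stockout at step 6

6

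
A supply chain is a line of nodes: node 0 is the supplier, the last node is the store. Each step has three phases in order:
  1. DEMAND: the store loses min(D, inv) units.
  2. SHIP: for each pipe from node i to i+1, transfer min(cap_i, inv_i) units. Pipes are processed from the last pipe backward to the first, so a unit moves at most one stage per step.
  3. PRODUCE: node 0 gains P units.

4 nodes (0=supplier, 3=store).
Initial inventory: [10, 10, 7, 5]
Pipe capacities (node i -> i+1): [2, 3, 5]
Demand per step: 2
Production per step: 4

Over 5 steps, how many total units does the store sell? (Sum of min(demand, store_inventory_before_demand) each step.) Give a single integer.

Step 1: sold=2 (running total=2) -> [12 9 5 8]
Step 2: sold=2 (running total=4) -> [14 8 3 11]
Step 3: sold=2 (running total=6) -> [16 7 3 12]
Step 4: sold=2 (running total=8) -> [18 6 3 13]
Step 5: sold=2 (running total=10) -> [20 5 3 14]

Answer: 10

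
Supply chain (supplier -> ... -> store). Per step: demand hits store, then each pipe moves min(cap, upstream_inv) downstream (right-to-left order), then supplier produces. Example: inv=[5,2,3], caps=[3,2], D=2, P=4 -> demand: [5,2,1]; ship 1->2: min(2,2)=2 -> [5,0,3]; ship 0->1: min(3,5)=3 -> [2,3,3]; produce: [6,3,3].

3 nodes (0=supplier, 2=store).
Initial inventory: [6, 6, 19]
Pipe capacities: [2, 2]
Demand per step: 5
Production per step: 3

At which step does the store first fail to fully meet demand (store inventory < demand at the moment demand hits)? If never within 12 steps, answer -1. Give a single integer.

Step 1: demand=5,sold=5 ship[1->2]=2 ship[0->1]=2 prod=3 -> [7 6 16]
Step 2: demand=5,sold=5 ship[1->2]=2 ship[0->1]=2 prod=3 -> [8 6 13]
Step 3: demand=5,sold=5 ship[1->2]=2 ship[0->1]=2 prod=3 -> [9 6 10]
Step 4: demand=5,sold=5 ship[1->2]=2 ship[0->1]=2 prod=3 -> [10 6 7]
Step 5: demand=5,sold=5 ship[1->2]=2 ship[0->1]=2 prod=3 -> [11 6 4]
Step 6: demand=5,sold=4 ship[1->2]=2 ship[0->1]=2 prod=3 -> [12 6 2]
Step 7: demand=5,sold=2 ship[1->2]=2 ship[0->1]=2 prod=3 -> [13 6 2]
Step 8: demand=5,sold=2 ship[1->2]=2 ship[0->1]=2 prod=3 -> [14 6 2]
Step 9: demand=5,sold=2 ship[1->2]=2 ship[0->1]=2 prod=3 -> [15 6 2]
Step 10: demand=5,sold=2 ship[1->2]=2 ship[0->1]=2 prod=3 -> [16 6 2]
Step 11: demand=5,sold=2 ship[1->2]=2 ship[0->1]=2 prod=3 -> [17 6 2]
Step 12: demand=5,sold=2 ship[1->2]=2 ship[0->1]=2 prod=3 -> [18 6 2]
First stockout at step 6

6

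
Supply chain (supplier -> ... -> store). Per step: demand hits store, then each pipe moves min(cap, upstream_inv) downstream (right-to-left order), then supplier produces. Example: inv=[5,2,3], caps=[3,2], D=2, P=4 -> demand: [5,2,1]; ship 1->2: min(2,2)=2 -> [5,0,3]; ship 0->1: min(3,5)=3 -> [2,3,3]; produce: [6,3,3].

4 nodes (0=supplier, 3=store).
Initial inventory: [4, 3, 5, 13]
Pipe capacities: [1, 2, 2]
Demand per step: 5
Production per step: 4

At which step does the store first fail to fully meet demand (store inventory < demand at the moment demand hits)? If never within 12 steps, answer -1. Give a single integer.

Step 1: demand=5,sold=5 ship[2->3]=2 ship[1->2]=2 ship[0->1]=1 prod=4 -> [7 2 5 10]
Step 2: demand=5,sold=5 ship[2->3]=2 ship[1->2]=2 ship[0->1]=1 prod=4 -> [10 1 5 7]
Step 3: demand=5,sold=5 ship[2->3]=2 ship[1->2]=1 ship[0->1]=1 prod=4 -> [13 1 4 4]
Step 4: demand=5,sold=4 ship[2->3]=2 ship[1->2]=1 ship[0->1]=1 prod=4 -> [16 1 3 2]
Step 5: demand=5,sold=2 ship[2->3]=2 ship[1->2]=1 ship[0->1]=1 prod=4 -> [19 1 2 2]
Step 6: demand=5,sold=2 ship[2->3]=2 ship[1->2]=1 ship[0->1]=1 prod=4 -> [22 1 1 2]
Step 7: demand=5,sold=2 ship[2->3]=1 ship[1->2]=1 ship[0->1]=1 prod=4 -> [25 1 1 1]
Step 8: demand=5,sold=1 ship[2->3]=1 ship[1->2]=1 ship[0->1]=1 prod=4 -> [28 1 1 1]
Step 9: demand=5,sold=1 ship[2->3]=1 ship[1->2]=1 ship[0->1]=1 prod=4 -> [31 1 1 1]
Step 10: demand=5,sold=1 ship[2->3]=1 ship[1->2]=1 ship[0->1]=1 prod=4 -> [34 1 1 1]
Step 11: demand=5,sold=1 ship[2->3]=1 ship[1->2]=1 ship[0->1]=1 prod=4 -> [37 1 1 1]
Step 12: demand=5,sold=1 ship[2->3]=1 ship[1->2]=1 ship[0->1]=1 prod=4 -> [40 1 1 1]
First stockout at step 4

4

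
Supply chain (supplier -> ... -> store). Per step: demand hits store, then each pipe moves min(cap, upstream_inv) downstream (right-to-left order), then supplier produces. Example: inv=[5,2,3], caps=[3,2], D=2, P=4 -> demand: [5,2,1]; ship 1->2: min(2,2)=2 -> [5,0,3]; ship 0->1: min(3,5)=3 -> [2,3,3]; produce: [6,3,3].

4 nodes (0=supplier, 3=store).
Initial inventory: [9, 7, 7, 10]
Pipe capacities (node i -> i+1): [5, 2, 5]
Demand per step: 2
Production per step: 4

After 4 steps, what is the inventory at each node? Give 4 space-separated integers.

Step 1: demand=2,sold=2 ship[2->3]=5 ship[1->2]=2 ship[0->1]=5 prod=4 -> inv=[8 10 4 13]
Step 2: demand=2,sold=2 ship[2->3]=4 ship[1->2]=2 ship[0->1]=5 prod=4 -> inv=[7 13 2 15]
Step 3: demand=2,sold=2 ship[2->3]=2 ship[1->2]=2 ship[0->1]=5 prod=4 -> inv=[6 16 2 15]
Step 4: demand=2,sold=2 ship[2->3]=2 ship[1->2]=2 ship[0->1]=5 prod=4 -> inv=[5 19 2 15]

5 19 2 15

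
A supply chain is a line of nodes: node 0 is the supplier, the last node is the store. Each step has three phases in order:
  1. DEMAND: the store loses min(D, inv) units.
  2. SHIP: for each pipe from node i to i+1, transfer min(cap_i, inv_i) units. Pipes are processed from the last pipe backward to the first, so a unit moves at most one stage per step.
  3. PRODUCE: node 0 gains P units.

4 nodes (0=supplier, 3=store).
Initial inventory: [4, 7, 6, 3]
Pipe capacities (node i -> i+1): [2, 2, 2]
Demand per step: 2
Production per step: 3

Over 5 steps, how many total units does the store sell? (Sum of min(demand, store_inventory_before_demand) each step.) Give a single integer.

Step 1: sold=2 (running total=2) -> [5 7 6 3]
Step 2: sold=2 (running total=4) -> [6 7 6 3]
Step 3: sold=2 (running total=6) -> [7 7 6 3]
Step 4: sold=2 (running total=8) -> [8 7 6 3]
Step 5: sold=2 (running total=10) -> [9 7 6 3]

Answer: 10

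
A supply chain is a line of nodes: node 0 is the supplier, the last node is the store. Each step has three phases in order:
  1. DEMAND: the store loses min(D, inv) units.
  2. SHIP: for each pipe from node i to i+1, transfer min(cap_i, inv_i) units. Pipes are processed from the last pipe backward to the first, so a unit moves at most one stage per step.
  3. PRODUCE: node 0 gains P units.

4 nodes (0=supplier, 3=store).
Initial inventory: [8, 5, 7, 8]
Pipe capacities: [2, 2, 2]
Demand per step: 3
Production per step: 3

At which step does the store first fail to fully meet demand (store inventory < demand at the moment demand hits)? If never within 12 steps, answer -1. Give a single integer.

Step 1: demand=3,sold=3 ship[2->3]=2 ship[1->2]=2 ship[0->1]=2 prod=3 -> [9 5 7 7]
Step 2: demand=3,sold=3 ship[2->3]=2 ship[1->2]=2 ship[0->1]=2 prod=3 -> [10 5 7 6]
Step 3: demand=3,sold=3 ship[2->3]=2 ship[1->2]=2 ship[0->1]=2 prod=3 -> [11 5 7 5]
Step 4: demand=3,sold=3 ship[2->3]=2 ship[1->2]=2 ship[0->1]=2 prod=3 -> [12 5 7 4]
Step 5: demand=3,sold=3 ship[2->3]=2 ship[1->2]=2 ship[0->1]=2 prod=3 -> [13 5 7 3]
Step 6: demand=3,sold=3 ship[2->3]=2 ship[1->2]=2 ship[0->1]=2 prod=3 -> [14 5 7 2]
Step 7: demand=3,sold=2 ship[2->3]=2 ship[1->2]=2 ship[0->1]=2 prod=3 -> [15 5 7 2]
Step 8: demand=3,sold=2 ship[2->3]=2 ship[1->2]=2 ship[0->1]=2 prod=3 -> [16 5 7 2]
Step 9: demand=3,sold=2 ship[2->3]=2 ship[1->2]=2 ship[0->1]=2 prod=3 -> [17 5 7 2]
Step 10: demand=3,sold=2 ship[2->3]=2 ship[1->2]=2 ship[0->1]=2 prod=3 -> [18 5 7 2]
Step 11: demand=3,sold=2 ship[2->3]=2 ship[1->2]=2 ship[0->1]=2 prod=3 -> [19 5 7 2]
Step 12: demand=3,sold=2 ship[2->3]=2 ship[1->2]=2 ship[0->1]=2 prod=3 -> [20 5 7 2]
First stockout at step 7

7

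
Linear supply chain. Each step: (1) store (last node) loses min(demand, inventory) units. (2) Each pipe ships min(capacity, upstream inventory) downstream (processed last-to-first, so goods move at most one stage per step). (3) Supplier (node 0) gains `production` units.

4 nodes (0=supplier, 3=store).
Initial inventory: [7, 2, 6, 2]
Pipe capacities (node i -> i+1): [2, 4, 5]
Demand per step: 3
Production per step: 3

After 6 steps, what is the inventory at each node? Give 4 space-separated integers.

Step 1: demand=3,sold=2 ship[2->3]=5 ship[1->2]=2 ship[0->1]=2 prod=3 -> inv=[8 2 3 5]
Step 2: demand=3,sold=3 ship[2->3]=3 ship[1->2]=2 ship[0->1]=2 prod=3 -> inv=[9 2 2 5]
Step 3: demand=3,sold=3 ship[2->3]=2 ship[1->2]=2 ship[0->1]=2 prod=3 -> inv=[10 2 2 4]
Step 4: demand=3,sold=3 ship[2->3]=2 ship[1->2]=2 ship[0->1]=2 prod=3 -> inv=[11 2 2 3]
Step 5: demand=3,sold=3 ship[2->3]=2 ship[1->2]=2 ship[0->1]=2 prod=3 -> inv=[12 2 2 2]
Step 6: demand=3,sold=2 ship[2->3]=2 ship[1->2]=2 ship[0->1]=2 prod=3 -> inv=[13 2 2 2]

13 2 2 2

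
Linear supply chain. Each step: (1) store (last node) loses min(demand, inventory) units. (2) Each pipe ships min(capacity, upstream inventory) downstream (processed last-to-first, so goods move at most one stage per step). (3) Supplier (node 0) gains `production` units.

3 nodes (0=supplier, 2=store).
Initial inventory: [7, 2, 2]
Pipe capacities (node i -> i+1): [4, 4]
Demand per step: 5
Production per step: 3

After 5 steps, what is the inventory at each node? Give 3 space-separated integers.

Step 1: demand=5,sold=2 ship[1->2]=2 ship[0->1]=4 prod=3 -> inv=[6 4 2]
Step 2: demand=5,sold=2 ship[1->2]=4 ship[0->1]=4 prod=3 -> inv=[5 4 4]
Step 3: demand=5,sold=4 ship[1->2]=4 ship[0->1]=4 prod=3 -> inv=[4 4 4]
Step 4: demand=5,sold=4 ship[1->2]=4 ship[0->1]=4 prod=3 -> inv=[3 4 4]
Step 5: demand=5,sold=4 ship[1->2]=4 ship[0->1]=3 prod=3 -> inv=[3 3 4]

3 3 4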